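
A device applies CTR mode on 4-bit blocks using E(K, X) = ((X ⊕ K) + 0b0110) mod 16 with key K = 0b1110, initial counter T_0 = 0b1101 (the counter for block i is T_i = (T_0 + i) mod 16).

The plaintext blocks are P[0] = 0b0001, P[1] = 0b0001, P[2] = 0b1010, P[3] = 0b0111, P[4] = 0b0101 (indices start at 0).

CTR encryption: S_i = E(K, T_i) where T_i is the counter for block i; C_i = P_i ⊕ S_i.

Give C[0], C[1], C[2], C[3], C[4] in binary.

C[0]: T = 0b1101, S = E(K, T) = 0b1001; 0b0001 ⊕ 0b1001 = 0b1000.
C[1]: T = 0b1110, S = E(K, T) = 0b0110; 0b0001 ⊕ 0b0110 = 0b0111.
C[2]: T = 0b1111, S = E(K, T) = 0b0111; 0b1010 ⊕ 0b0111 = 0b1101.
C[3]: T = 0b0000, S = E(K, T) = 0b0100; 0b0111 ⊕ 0b0100 = 0b0011.
C[4]: T = 0b0001, S = E(K, T) = 0b0101; 0b0101 ⊕ 0b0101 = 0b0000.

C[0] = 0b1000, C[1] = 0b0111, C[2] = 0b1101, C[3] = 0b0011, C[4] = 0b0000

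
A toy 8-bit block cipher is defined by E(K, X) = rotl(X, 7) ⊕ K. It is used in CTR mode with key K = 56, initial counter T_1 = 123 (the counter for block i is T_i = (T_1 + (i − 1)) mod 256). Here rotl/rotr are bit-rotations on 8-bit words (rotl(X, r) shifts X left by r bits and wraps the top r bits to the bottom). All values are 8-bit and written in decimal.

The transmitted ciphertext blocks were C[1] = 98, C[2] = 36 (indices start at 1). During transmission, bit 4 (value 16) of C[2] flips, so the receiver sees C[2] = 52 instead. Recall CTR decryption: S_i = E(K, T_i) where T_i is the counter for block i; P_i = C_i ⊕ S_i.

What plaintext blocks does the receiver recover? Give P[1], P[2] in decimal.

Only C[2] changed, to 52. In CTR, a change in C_i flips the same bit in P_i only; the keystream is unaffected. Decrypting the received ciphertext:
P[1]: T = 123, S = E(K, T) = 133; 98 ⊕ 133 = 231.
P[2]: T = 124, S = E(K, T) = 6; 52 ⊕ 6 = 50.
Blocks that differ from the original plaintext: P[2].

P[1] = 231, P[2] = 50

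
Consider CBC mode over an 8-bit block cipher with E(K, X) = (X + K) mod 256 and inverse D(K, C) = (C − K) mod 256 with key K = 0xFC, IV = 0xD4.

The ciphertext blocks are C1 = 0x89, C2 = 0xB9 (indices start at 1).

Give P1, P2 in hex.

P1 = 0x59, P2 = 0x34

CBC decryption: P_i = D(K, C_i) ⊕ C_{i−1}, with C_{0} = IV.
P1: D(K, 0x89) = 0x8D; 0x8D ⊕ 0xD4 = 0x59.
P2: D(K, 0xB9) = 0xBD; 0xBD ⊕ 0x89 = 0x34.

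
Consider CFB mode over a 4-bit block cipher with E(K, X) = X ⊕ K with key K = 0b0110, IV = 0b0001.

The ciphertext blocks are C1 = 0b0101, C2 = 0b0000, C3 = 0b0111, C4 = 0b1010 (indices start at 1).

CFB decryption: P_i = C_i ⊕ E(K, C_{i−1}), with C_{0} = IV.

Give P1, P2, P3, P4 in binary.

P1: E(K, 0b0001) = 0b0111; 0b0101 ⊕ 0b0111 = 0b0010.
P2: E(K, 0b0101) = 0b0011; 0b0000 ⊕ 0b0011 = 0b0011.
P3: E(K, 0b0000) = 0b0110; 0b0111 ⊕ 0b0110 = 0b0001.
P4: E(K, 0b0111) = 0b0001; 0b1010 ⊕ 0b0001 = 0b1011.

P1 = 0b0010, P2 = 0b0011, P3 = 0b0001, P4 = 0b1011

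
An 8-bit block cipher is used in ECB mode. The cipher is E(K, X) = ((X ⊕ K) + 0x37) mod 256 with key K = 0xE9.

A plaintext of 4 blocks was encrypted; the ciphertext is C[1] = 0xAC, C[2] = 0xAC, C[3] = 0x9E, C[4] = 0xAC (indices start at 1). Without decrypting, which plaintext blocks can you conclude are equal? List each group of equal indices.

P[1] = P[2] = P[4]

ECB encrypts each block independently with the same key, so equal ciphertext blocks imply equal plaintext blocks.
C[1] = C[2] = C[4] = 0xAC, so P[1] = P[2] = P[4].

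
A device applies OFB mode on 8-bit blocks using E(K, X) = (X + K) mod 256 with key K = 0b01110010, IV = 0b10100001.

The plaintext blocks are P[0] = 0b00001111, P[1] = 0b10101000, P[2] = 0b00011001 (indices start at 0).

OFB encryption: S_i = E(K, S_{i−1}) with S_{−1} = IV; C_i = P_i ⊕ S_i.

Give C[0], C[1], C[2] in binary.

C[0]: S = E(K, 0b10100001) = 0b00010011; 0b00001111 ⊕ 0b00010011 = 0b00011100.
C[1]: S = E(K, 0b00010011) = 0b10000101; 0b10101000 ⊕ 0b10000101 = 0b00101101.
C[2]: S = E(K, 0b10000101) = 0b11110111; 0b00011001 ⊕ 0b11110111 = 0b11101110.

C[0] = 0b00011100, C[1] = 0b00101101, C[2] = 0b11101110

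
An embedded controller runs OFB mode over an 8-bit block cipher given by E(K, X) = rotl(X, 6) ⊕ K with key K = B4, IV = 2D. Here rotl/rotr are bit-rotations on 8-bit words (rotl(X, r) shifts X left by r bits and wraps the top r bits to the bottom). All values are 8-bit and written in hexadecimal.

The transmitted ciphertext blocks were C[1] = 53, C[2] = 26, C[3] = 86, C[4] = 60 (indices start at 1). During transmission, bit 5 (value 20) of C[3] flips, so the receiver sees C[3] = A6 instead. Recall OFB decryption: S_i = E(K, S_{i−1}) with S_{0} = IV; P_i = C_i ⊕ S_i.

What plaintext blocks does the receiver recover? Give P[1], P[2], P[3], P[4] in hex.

P[1] = AC, P[2] = 6D, P[3] = C0, P[4] = 4D

Only C[3] changed, to A6. In OFB, a change in C_i flips the same bit in P_i only; the keystream is unaffected. Decrypting the received ciphertext:
P[1]: S = E(K, 2D) = FF; 53 ⊕ FF = AC.
P[2]: S = E(K, FF) = 4B; 26 ⊕ 4B = 6D.
P[3]: S = E(K, 4B) = 66; A6 ⊕ 66 = C0.
P[4]: S = E(K, 66) = 2D; 60 ⊕ 2D = 4D.
Blocks that differ from the original plaintext: P[3].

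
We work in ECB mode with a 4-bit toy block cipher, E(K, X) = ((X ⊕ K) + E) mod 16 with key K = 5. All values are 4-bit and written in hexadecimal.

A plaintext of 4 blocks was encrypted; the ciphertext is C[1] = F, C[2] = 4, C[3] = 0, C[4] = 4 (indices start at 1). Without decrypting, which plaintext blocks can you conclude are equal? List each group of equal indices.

ECB encrypts each block independently with the same key, so equal ciphertext blocks imply equal plaintext blocks.
C[2] = C[4] = 4, so P[2] = P[4].

P[2] = P[4]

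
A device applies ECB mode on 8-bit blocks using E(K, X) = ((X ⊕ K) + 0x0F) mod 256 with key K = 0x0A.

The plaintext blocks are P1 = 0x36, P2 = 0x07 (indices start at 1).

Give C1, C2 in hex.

ECB encryption: C_i = E(K, P_i).
C1: E(K, 0x36) = 0x4B.
C2: E(K, 0x07) = 0x1C.

C1 = 0x4B, C2 = 0x1C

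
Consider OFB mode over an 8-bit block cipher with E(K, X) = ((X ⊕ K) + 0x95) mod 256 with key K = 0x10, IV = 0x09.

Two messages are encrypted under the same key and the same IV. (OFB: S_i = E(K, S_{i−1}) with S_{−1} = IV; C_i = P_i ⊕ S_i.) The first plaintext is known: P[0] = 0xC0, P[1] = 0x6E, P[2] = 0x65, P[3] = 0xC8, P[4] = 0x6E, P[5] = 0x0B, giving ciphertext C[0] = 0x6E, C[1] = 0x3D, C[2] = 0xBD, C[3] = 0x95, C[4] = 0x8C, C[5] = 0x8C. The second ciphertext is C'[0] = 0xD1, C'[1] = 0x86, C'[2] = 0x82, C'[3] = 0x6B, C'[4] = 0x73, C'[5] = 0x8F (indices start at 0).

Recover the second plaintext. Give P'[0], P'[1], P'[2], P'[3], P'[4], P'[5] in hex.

In OFB with a reused IV, both messages share the same keystream S_i, so C_i ⊕ C'_i = P_i ⊕ P'_i and thus P'_i = P_i ⊕ C_i ⊕ C'_i.
P'[0]: 0xC0 ⊕ 0x6E ⊕ 0xD1 = 0x7F.
P'[1]: 0x6E ⊕ 0x3D ⊕ 0x86 = 0xD5.
P'[2]: 0x65 ⊕ 0xBD ⊕ 0x82 = 0x5A.
P'[3]: 0xC8 ⊕ 0x95 ⊕ 0x6B = 0x36.
P'[4]: 0x6E ⊕ 0x8C ⊕ 0x73 = 0x91.
P'[5]: 0x0B ⊕ 0x8C ⊕ 0x8F = 0x08.

P'[0] = 0x7F, P'[1] = 0xD5, P'[2] = 0x5A, P'[3] = 0x36, P'[4] = 0x91, P'[5] = 0x08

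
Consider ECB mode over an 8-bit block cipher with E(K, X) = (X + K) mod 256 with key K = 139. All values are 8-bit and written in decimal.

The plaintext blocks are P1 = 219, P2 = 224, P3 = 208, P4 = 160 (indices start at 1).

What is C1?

ECB encryption: C_i = E(K, P_i).
C1: E(K, 219) = 102.

C1 = 102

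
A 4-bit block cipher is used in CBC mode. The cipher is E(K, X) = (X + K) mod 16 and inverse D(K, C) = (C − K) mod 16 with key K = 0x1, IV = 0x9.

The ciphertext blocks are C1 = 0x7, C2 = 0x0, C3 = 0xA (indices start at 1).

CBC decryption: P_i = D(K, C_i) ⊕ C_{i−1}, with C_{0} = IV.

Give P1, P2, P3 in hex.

P1: D(K, 0x7) = 0x6; 0x6 ⊕ 0x9 = 0xF.
P2: D(K, 0x0) = 0xF; 0xF ⊕ 0x7 = 0x8.
P3: D(K, 0xA) = 0x9; 0x9 ⊕ 0x0 = 0x9.

P1 = 0xF, P2 = 0x8, P3 = 0x9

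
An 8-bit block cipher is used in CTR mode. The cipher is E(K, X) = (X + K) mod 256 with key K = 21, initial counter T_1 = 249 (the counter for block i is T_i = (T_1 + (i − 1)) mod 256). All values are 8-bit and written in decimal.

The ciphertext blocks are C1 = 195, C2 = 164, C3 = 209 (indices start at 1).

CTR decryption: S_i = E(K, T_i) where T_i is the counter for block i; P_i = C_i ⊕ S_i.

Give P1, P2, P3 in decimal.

P1: T = 249, S = E(K, T) = 14; 195 ⊕ 14 = 205.
P2: T = 250, S = E(K, T) = 15; 164 ⊕ 15 = 171.
P3: T = 251, S = E(K, T) = 16; 209 ⊕ 16 = 193.

P1 = 205, P2 = 171, P3 = 193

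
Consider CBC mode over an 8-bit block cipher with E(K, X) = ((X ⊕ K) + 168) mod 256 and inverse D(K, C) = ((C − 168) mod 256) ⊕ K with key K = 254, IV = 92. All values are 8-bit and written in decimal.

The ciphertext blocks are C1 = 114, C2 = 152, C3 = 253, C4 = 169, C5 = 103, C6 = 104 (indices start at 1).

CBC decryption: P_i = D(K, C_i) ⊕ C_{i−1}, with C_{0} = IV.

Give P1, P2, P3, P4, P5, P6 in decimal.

P1 = 104, P2 = 124, P3 = 51, P4 = 2, P5 = 232, P6 = 89

P1: D(K, 114) = 52; 52 ⊕ 92 = 104.
P2: D(K, 152) = 14; 14 ⊕ 114 = 124.
P3: D(K, 253) = 171; 171 ⊕ 152 = 51.
P4: D(K, 169) = 255; 255 ⊕ 253 = 2.
P5: D(K, 103) = 65; 65 ⊕ 169 = 232.
P6: D(K, 104) = 62; 62 ⊕ 103 = 89.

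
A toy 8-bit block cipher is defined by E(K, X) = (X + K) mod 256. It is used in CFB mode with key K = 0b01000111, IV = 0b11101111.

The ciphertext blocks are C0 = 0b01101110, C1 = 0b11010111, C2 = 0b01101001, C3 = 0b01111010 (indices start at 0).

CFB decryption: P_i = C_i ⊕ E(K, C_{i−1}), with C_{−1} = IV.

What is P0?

P0: E(K, 0b11101111) = 0b00110110; 0b01101110 ⊕ 0b00110110 = 0b01011000.

P0 = 0b01011000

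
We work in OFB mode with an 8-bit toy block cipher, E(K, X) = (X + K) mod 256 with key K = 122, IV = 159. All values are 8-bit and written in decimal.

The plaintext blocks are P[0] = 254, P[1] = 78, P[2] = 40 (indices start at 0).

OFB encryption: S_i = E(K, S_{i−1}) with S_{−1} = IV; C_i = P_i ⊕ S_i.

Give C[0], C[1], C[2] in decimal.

C[0] = 231, C[1] = 221, C[2] = 37

C[0]: S = E(K, 159) = 25; 254 ⊕ 25 = 231.
C[1]: S = E(K, 25) = 147; 78 ⊕ 147 = 221.
C[2]: S = E(K, 147) = 13; 40 ⊕ 13 = 37.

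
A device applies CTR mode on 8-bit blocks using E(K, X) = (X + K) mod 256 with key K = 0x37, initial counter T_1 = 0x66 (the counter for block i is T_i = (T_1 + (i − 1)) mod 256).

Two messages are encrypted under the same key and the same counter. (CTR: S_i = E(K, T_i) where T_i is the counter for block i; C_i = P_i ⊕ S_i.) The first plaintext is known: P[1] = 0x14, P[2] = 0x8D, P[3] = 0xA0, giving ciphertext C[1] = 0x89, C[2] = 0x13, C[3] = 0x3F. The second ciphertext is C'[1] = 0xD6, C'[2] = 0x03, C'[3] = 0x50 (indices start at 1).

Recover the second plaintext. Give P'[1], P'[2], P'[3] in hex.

In CTR with a reused counter, both messages share the same keystream S_i, so C_i ⊕ C'_i = P_i ⊕ P'_i and thus P'_i = P_i ⊕ C_i ⊕ C'_i.
P'[1]: 0x14 ⊕ 0x89 ⊕ 0xD6 = 0x4B.
P'[2]: 0x8D ⊕ 0x13 ⊕ 0x03 = 0x9D.
P'[3]: 0xA0 ⊕ 0x3F ⊕ 0x50 = 0xCF.

P'[1] = 0x4B, P'[2] = 0x9D, P'[3] = 0xCF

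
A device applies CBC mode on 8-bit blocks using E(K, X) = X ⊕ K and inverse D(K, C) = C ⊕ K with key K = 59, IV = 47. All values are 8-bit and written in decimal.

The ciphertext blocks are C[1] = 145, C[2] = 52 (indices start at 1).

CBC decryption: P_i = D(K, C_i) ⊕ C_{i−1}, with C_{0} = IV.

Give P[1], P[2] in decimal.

P[1]: D(K, 145) = 170; 170 ⊕ 47 = 133.
P[2]: D(K, 52) = 15; 15 ⊕ 145 = 158.

P[1] = 133, P[2] = 158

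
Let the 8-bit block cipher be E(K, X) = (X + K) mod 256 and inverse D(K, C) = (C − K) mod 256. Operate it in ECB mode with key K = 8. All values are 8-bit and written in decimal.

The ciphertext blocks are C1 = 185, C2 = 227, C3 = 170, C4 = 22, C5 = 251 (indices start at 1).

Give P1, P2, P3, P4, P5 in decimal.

P1 = 177, P2 = 219, P3 = 162, P4 = 14, P5 = 243

ECB decryption: P_i = D(K, C_i).
P1: D(K, 185) = 177.
P2: D(K, 227) = 219.
P3: D(K, 170) = 162.
P4: D(K, 22) = 14.
P5: D(K, 251) = 243.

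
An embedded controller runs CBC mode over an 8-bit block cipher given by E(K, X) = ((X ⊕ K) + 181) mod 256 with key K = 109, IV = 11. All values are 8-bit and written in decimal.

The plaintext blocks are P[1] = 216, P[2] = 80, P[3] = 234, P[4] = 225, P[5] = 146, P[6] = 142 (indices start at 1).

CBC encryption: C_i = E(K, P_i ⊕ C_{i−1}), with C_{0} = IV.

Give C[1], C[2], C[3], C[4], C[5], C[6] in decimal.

C[1]: P[1] ⊕ 11 = 211; E(K, 211) = 115.
C[2]: P[2] ⊕ 115 = 35; E(K, 35) = 3.
C[3]: P[3] ⊕ 3 = 233; E(K, 233) = 57.
C[4]: P[4] ⊕ 57 = 216; E(K, 216) = 106.
C[5]: P[5] ⊕ 106 = 248; E(K, 248) = 74.
C[6]: P[6] ⊕ 74 = 196; E(K, 196) = 94.

C[1] = 115, C[2] = 3, C[3] = 57, C[4] = 106, C[5] = 74, C[6] = 94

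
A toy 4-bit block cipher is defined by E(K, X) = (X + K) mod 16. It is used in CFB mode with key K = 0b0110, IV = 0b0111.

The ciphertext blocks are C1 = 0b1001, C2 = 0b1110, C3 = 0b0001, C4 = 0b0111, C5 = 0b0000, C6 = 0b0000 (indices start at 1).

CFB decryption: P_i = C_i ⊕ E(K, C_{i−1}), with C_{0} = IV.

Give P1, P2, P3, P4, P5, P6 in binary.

P1: E(K, 0b0111) = 0b1101; 0b1001 ⊕ 0b1101 = 0b0100.
P2: E(K, 0b1001) = 0b1111; 0b1110 ⊕ 0b1111 = 0b0001.
P3: E(K, 0b1110) = 0b0100; 0b0001 ⊕ 0b0100 = 0b0101.
P4: E(K, 0b0001) = 0b0111; 0b0111 ⊕ 0b0111 = 0b0000.
P5: E(K, 0b0111) = 0b1101; 0b0000 ⊕ 0b1101 = 0b1101.
P6: E(K, 0b0000) = 0b0110; 0b0000 ⊕ 0b0110 = 0b0110.

P1 = 0b0100, P2 = 0b0001, P3 = 0b0101, P4 = 0b0000, P5 = 0b1101, P6 = 0b0110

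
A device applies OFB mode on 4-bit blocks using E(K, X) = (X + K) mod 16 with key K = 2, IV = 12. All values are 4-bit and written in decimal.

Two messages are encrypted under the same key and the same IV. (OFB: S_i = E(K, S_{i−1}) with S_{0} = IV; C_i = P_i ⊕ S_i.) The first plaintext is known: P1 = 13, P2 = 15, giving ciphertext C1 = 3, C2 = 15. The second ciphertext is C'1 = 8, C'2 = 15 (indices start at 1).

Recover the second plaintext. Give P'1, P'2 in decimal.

P'1 = 6, P'2 = 15

In OFB with a reused IV, both messages share the same keystream S_i, so C_i ⊕ C'_i = P_i ⊕ P'_i and thus P'_i = P_i ⊕ C_i ⊕ C'_i.
P'1: 13 ⊕ 3 ⊕ 8 = 6.
P'2: 15 ⊕ 15 ⊕ 15 = 15.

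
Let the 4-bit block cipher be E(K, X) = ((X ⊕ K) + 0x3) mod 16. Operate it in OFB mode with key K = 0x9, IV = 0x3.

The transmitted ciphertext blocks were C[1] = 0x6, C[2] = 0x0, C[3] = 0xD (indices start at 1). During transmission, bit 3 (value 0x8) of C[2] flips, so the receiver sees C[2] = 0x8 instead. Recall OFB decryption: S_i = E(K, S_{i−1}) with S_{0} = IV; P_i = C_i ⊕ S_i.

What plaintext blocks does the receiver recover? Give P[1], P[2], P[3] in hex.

P[1] = 0xB, P[2] = 0xF, P[3] = 0xC

Only C[2] changed, to 0x8. In OFB, a change in C_i flips the same bit in P_i only; the keystream is unaffected. Decrypting the received ciphertext:
P[1]: S = E(K, 0x3) = 0xD; 0x6 ⊕ 0xD = 0xB.
P[2]: S = E(K, 0xD) = 0x7; 0x8 ⊕ 0x7 = 0xF.
P[3]: S = E(K, 0x7) = 0x1; 0xD ⊕ 0x1 = 0xC.
Blocks that differ from the original plaintext: P[2].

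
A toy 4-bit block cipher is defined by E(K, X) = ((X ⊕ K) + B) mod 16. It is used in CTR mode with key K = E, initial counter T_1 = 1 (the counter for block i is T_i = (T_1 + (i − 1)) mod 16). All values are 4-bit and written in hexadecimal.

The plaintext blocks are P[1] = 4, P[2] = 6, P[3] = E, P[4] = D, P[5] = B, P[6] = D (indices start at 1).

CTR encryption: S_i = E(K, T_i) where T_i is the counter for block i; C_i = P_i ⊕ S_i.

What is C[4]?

C[4] = 8

C[1]: T = 1, S = E(K, T) = A; 4 ⊕ A = E.
C[2]: T = 2, S = E(K, T) = 7; 6 ⊕ 7 = 1.
C[3]: T = 3, S = E(K, T) = 8; E ⊕ 8 = 6.
C[4]: T = 4, S = E(K, T) = 5; D ⊕ 5 = 8.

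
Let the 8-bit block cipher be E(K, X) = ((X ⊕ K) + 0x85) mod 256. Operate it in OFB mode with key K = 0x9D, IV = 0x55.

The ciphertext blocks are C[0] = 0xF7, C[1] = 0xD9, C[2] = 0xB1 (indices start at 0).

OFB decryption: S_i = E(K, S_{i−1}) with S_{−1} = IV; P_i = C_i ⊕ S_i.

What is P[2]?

P[0]: S = E(K, 0x55) = 0x4D; 0xF7 ⊕ 0x4D = 0xBA.
P[1]: S = E(K, 0x4D) = 0x55; 0xD9 ⊕ 0x55 = 0x8C.
P[2]: S = E(K, 0x55) = 0x4D; 0xB1 ⊕ 0x4D = 0xFC.

P[2] = 0xFC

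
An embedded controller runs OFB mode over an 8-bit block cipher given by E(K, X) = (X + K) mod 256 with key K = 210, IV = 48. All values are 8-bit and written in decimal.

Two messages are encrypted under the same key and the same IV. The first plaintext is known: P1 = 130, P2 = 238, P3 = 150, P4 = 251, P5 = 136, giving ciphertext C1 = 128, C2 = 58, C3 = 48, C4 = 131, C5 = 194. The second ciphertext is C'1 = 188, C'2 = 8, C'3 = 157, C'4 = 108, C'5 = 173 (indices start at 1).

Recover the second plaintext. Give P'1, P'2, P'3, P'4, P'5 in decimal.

In OFB with a reused IV, both messages share the same keystream S_i, so C_i ⊕ C'_i = P_i ⊕ P'_i and thus P'_i = P_i ⊕ C_i ⊕ C'_i.
P'1: 130 ⊕ 128 ⊕ 188 = 190.
P'2: 238 ⊕ 58 ⊕ 8 = 220.
P'3: 150 ⊕ 48 ⊕ 157 = 59.
P'4: 251 ⊕ 131 ⊕ 108 = 20.
P'5: 136 ⊕ 194 ⊕ 173 = 231.

P'1 = 190, P'2 = 220, P'3 = 59, P'4 = 20, P'5 = 231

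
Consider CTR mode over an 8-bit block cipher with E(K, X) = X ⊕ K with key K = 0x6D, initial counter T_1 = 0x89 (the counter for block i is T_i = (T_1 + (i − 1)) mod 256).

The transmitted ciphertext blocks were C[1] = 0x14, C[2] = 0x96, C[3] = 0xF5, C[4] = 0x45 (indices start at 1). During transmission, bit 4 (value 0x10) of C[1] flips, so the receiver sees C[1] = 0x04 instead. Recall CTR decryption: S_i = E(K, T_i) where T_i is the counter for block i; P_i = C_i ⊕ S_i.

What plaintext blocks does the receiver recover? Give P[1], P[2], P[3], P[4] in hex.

Only C[1] changed, to 0x04. In CTR, a change in C_i flips the same bit in P_i only; the keystream is unaffected. Decrypting the received ciphertext:
P[1]: T = 0x89, S = E(K, T) = 0xE4; 0x04 ⊕ 0xE4 = 0xE0.
P[2]: T = 0x8A, S = E(K, T) = 0xE7; 0x96 ⊕ 0xE7 = 0x71.
P[3]: T = 0x8B, S = E(K, T) = 0xE6; 0xF5 ⊕ 0xE6 = 0x13.
P[4]: T = 0x8C, S = E(K, T) = 0xE1; 0x45 ⊕ 0xE1 = 0xA4.
Blocks that differ from the original plaintext: P[1].

P[1] = 0xE0, P[2] = 0x71, P[3] = 0x13, P[4] = 0xA4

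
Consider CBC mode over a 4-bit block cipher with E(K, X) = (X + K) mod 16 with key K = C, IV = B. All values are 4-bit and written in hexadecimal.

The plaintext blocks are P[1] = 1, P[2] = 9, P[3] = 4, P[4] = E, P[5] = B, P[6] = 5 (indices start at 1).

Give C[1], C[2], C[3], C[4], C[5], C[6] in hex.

CBC encryption: C_i = E(K, P_i ⊕ C_{i−1}), with C_{0} = IV.
C[1]: P[1] ⊕ B = A; E(K, A) = 6.
C[2]: P[2] ⊕ 6 = F; E(K, F) = B.
C[3]: P[3] ⊕ B = F; E(K, F) = B.
C[4]: P[4] ⊕ B = 5; E(K, 5) = 1.
C[5]: P[5] ⊕ 1 = A; E(K, A) = 6.
C[6]: P[6] ⊕ 6 = 3; E(K, 3) = F.

C[1] = 6, C[2] = B, C[3] = B, C[4] = 1, C[5] = 6, C[6] = F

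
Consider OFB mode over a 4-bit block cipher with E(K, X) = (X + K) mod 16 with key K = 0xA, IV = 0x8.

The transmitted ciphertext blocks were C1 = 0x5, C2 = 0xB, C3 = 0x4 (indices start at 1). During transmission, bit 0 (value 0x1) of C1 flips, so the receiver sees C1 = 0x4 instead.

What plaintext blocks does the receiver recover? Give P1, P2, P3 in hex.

OFB decryption: S_i = E(K, S_{i−1}) with S_{0} = IV; P_i = C_i ⊕ S_i.
Only C1 changed, to 0x4. In OFB, a change in C_i flips the same bit in P_i only; the keystream is unaffected. Decrypting the received ciphertext:
P1: S = E(K, 0x8) = 0x2; 0x4 ⊕ 0x2 = 0x6.
P2: S = E(K, 0x2) = 0xC; 0xB ⊕ 0xC = 0x7.
P3: S = E(K, 0xC) = 0x6; 0x4 ⊕ 0x6 = 0x2.
Blocks that differ from the original plaintext: P1.

P1 = 0x6, P2 = 0x7, P3 = 0x2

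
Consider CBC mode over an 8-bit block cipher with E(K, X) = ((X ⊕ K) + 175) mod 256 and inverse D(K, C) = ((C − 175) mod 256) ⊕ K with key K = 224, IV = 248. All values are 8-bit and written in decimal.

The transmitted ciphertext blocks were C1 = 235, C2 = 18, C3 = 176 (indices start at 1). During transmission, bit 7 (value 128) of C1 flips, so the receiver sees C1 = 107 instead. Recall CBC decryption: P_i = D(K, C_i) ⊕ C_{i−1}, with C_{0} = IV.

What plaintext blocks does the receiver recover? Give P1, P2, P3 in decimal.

Only C1 changed, to 107. In CBC, a change in C_i garbles P_i and flips the same bit in P_{i+1}. Decrypting the received ciphertext:
P1: D(K, 107) = 92; 92 ⊕ 248 = 164.
P2: D(K, 18) = 131; 131 ⊕ 107 = 232.
P3: D(K, 176) = 225; 225 ⊕ 18 = 243.
Blocks that differ from the original plaintext: P1, P2.

P1 = 164, P2 = 232, P3 = 243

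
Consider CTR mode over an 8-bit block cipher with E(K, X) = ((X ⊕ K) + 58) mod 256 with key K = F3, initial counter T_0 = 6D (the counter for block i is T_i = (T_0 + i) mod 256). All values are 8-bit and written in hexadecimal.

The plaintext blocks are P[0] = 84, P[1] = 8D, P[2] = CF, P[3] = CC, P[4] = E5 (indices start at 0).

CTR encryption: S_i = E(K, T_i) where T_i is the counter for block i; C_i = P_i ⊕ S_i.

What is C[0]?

C[0]: T = 6D, S = E(K, T) = F6; 84 ⊕ F6 = 72.

C[0] = 72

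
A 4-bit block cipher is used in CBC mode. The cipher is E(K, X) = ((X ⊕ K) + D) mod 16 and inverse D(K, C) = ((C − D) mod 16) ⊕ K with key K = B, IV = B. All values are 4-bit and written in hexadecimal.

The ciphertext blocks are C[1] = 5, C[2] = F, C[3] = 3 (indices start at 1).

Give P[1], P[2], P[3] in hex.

P[1] = 8, P[2] = C, P[3] = 2

CBC decryption: P_i = D(K, C_i) ⊕ C_{i−1}, with C_{0} = IV.
P[1]: D(K, 5) = 3; 3 ⊕ B = 8.
P[2]: D(K, F) = 9; 9 ⊕ 5 = C.
P[3]: D(K, 3) = D; D ⊕ F = 2.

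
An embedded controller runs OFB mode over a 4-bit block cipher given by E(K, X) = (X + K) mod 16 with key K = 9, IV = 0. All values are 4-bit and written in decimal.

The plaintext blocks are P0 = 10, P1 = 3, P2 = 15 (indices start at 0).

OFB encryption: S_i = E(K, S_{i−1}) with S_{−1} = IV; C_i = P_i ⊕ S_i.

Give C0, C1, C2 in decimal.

C0 = 3, C1 = 1, C2 = 4

C0: S = E(K, 0) = 9; 10 ⊕ 9 = 3.
C1: S = E(K, 9) = 2; 3 ⊕ 2 = 1.
C2: S = E(K, 2) = 11; 15 ⊕ 11 = 4.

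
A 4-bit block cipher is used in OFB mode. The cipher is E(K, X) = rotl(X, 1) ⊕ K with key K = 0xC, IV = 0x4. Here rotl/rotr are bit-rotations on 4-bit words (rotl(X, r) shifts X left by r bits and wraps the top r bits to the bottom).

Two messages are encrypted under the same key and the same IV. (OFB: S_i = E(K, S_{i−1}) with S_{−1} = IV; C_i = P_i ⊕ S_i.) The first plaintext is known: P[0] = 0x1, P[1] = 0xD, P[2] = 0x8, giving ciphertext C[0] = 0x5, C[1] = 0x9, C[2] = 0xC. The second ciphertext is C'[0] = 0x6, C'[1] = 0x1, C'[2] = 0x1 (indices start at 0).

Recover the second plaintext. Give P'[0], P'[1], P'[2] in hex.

In OFB with a reused IV, both messages share the same keystream S_i, so C_i ⊕ C'_i = P_i ⊕ P'_i and thus P'_i = P_i ⊕ C_i ⊕ C'_i.
P'[0]: 0x1 ⊕ 0x5 ⊕ 0x6 = 0x2.
P'[1]: 0xD ⊕ 0x9 ⊕ 0x1 = 0x5.
P'[2]: 0x8 ⊕ 0xC ⊕ 0x1 = 0x5.

P'[0] = 0x2, P'[1] = 0x5, P'[2] = 0x5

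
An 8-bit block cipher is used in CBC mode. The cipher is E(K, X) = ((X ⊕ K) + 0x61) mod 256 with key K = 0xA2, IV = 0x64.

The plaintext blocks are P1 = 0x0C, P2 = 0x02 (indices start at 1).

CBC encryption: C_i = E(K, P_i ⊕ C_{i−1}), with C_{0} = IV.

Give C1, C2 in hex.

C1: P1 ⊕ 0x64 = 0x68; E(K, 0x68) = 0x2B.
C2: P2 ⊕ 0x2B = 0x29; E(K, 0x29) = 0xEC.

C1 = 0x2B, C2 = 0xEC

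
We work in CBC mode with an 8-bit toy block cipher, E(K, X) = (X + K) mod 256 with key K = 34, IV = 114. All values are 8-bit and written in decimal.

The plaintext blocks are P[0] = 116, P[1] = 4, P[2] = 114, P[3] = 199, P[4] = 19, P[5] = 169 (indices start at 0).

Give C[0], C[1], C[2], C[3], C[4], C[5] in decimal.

CBC encryption: C_i = E(K, P_i ⊕ C_{i−1}), with C_{−1} = IV.
C[0]: P[0] ⊕ 114 = 6; E(K, 6) = 40.
C[1]: P[1] ⊕ 40 = 44; E(K, 44) = 78.
C[2]: P[2] ⊕ 78 = 60; E(K, 60) = 94.
C[3]: P[3] ⊕ 94 = 153; E(K, 153) = 187.
C[4]: P[4] ⊕ 187 = 168; E(K, 168) = 202.
C[5]: P[5] ⊕ 202 = 99; E(K, 99) = 133.

C[0] = 40, C[1] = 78, C[2] = 94, C[3] = 187, C[4] = 202, C[5] = 133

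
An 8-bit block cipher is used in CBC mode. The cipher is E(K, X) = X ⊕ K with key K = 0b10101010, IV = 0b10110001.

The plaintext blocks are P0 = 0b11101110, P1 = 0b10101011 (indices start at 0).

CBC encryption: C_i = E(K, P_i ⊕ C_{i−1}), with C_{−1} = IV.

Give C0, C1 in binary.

C0: P0 ⊕ 0b10110001 = 0b01011111; E(K, 0b01011111) = 0b11110101.
C1: P1 ⊕ 0b11110101 = 0b01011110; E(K, 0b01011110) = 0b11110100.

C0 = 0b11110101, C1 = 0b11110100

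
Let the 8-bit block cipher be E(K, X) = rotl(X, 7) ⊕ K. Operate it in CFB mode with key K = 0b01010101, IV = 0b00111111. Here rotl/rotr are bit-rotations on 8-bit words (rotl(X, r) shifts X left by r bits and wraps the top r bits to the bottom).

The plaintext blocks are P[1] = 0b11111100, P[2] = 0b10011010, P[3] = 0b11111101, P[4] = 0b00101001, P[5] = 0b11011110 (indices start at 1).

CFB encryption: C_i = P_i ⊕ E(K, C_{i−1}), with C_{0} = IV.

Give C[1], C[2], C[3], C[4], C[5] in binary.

C[1] = 0b00110110, C[2] = 0b11010100, C[3] = 0b11000010, C[4] = 0b00011101, C[5] = 0b00000101

C[1]: E(K, 0b00111111) = 0b11001010; 0b11111100 ⊕ 0b11001010 = 0b00110110.
C[2]: E(K, 0b00110110) = 0b01001110; 0b10011010 ⊕ 0b01001110 = 0b11010100.
C[3]: E(K, 0b11010100) = 0b00111111; 0b11111101 ⊕ 0b00111111 = 0b11000010.
C[4]: E(K, 0b11000010) = 0b00110100; 0b00101001 ⊕ 0b00110100 = 0b00011101.
C[5]: E(K, 0b00011101) = 0b11011011; 0b11011110 ⊕ 0b11011011 = 0b00000101.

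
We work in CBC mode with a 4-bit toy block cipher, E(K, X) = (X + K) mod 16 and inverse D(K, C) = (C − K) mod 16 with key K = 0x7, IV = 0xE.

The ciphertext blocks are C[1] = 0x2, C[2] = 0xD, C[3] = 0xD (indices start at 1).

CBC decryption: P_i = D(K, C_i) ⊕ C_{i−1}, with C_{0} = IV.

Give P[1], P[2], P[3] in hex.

P[1]: D(K, 0x2) = 0xB; 0xB ⊕ 0xE = 0x5.
P[2]: D(K, 0xD) = 0x6; 0x6 ⊕ 0x2 = 0x4.
P[3]: D(K, 0xD) = 0x6; 0x6 ⊕ 0xD = 0xB.

P[1] = 0x5, P[2] = 0x4, P[3] = 0xB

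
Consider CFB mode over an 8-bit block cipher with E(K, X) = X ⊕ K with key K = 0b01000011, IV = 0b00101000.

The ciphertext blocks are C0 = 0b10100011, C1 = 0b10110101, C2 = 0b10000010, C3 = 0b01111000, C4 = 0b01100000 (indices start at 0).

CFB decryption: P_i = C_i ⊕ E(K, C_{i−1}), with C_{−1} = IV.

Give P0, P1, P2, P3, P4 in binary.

P0: E(K, 0b00101000) = 0b01101011; 0b10100011 ⊕ 0b01101011 = 0b11001000.
P1: E(K, 0b10100011) = 0b11100000; 0b10110101 ⊕ 0b11100000 = 0b01010101.
P2: E(K, 0b10110101) = 0b11110110; 0b10000010 ⊕ 0b11110110 = 0b01110100.
P3: E(K, 0b10000010) = 0b11000001; 0b01111000 ⊕ 0b11000001 = 0b10111001.
P4: E(K, 0b01111000) = 0b00111011; 0b01100000 ⊕ 0b00111011 = 0b01011011.

P0 = 0b11001000, P1 = 0b01010101, P2 = 0b01110100, P3 = 0b10111001, P4 = 0b01011011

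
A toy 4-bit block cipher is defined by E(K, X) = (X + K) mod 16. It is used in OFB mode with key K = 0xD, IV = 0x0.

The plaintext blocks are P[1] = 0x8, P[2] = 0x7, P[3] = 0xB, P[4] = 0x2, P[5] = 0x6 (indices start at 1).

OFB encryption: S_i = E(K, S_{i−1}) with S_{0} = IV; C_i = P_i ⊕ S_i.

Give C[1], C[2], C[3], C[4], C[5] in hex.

C[1] = 0x5, C[2] = 0xD, C[3] = 0xC, C[4] = 0x6, C[5] = 0x7

C[1]: S = E(K, 0x0) = 0xD; 0x8 ⊕ 0xD = 0x5.
C[2]: S = E(K, 0xD) = 0xA; 0x7 ⊕ 0xA = 0xD.
C[3]: S = E(K, 0xA) = 0x7; 0xB ⊕ 0x7 = 0xC.
C[4]: S = E(K, 0x7) = 0x4; 0x2 ⊕ 0x4 = 0x6.
C[5]: S = E(K, 0x4) = 0x1; 0x6 ⊕ 0x1 = 0x7.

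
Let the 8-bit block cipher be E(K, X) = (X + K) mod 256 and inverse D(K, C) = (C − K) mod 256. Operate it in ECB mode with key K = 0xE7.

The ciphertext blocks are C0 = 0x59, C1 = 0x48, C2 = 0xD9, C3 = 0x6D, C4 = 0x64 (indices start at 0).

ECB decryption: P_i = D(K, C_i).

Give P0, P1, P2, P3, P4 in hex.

P0 = 0x72, P1 = 0x61, P2 = 0xF2, P3 = 0x86, P4 = 0x7D

P0: D(K, 0x59) = 0x72.
P1: D(K, 0x48) = 0x61.
P2: D(K, 0xD9) = 0xF2.
P3: D(K, 0x6D) = 0x86.
P4: D(K, 0x64) = 0x7D.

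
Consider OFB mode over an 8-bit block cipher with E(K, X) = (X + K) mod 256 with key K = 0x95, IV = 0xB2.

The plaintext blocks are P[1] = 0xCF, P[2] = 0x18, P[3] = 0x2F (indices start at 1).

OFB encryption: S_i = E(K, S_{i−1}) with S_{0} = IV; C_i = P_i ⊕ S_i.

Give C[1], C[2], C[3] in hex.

C[1] = 0x88, C[2] = 0xC4, C[3] = 0x5E

C[1]: S = E(K, 0xB2) = 0x47; 0xCF ⊕ 0x47 = 0x88.
C[2]: S = E(K, 0x47) = 0xDC; 0x18 ⊕ 0xDC = 0xC4.
C[3]: S = E(K, 0xDC) = 0x71; 0x2F ⊕ 0x71 = 0x5E.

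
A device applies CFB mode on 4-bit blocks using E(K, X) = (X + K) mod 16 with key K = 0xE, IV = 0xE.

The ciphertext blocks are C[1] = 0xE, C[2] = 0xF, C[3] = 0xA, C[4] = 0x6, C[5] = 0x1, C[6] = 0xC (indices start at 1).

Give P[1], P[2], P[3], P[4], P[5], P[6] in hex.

P[1] = 0x2, P[2] = 0x3, P[3] = 0x7, P[4] = 0xE, P[5] = 0x5, P[6] = 0x3

CFB decryption: P_i = C_i ⊕ E(K, C_{i−1}), with C_{0} = IV.
P[1]: E(K, 0xE) = 0xC; 0xE ⊕ 0xC = 0x2.
P[2]: E(K, 0xE) = 0xC; 0xF ⊕ 0xC = 0x3.
P[3]: E(K, 0xF) = 0xD; 0xA ⊕ 0xD = 0x7.
P[4]: E(K, 0xA) = 0x8; 0x6 ⊕ 0x8 = 0xE.
P[5]: E(K, 0x6) = 0x4; 0x1 ⊕ 0x4 = 0x5.
P[6]: E(K, 0x1) = 0xF; 0xC ⊕ 0xF = 0x3.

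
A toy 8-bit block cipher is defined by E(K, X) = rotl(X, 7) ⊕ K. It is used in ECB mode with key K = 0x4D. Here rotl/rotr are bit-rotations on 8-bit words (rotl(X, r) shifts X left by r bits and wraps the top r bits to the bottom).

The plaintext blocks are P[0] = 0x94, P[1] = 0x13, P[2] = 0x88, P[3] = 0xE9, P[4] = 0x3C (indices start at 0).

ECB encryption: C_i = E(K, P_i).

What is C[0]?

C[0]: E(K, 0x94) = 0x07.

C[0] = 0x07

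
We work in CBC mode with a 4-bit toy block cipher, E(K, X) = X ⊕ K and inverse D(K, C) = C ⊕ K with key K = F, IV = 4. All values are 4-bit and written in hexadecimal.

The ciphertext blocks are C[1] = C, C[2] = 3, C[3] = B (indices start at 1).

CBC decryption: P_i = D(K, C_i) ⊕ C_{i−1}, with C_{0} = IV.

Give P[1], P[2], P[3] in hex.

P[1] = 7, P[2] = 0, P[3] = 7

P[1]: D(K, C) = 3; 3 ⊕ 4 = 7.
P[2]: D(K, 3) = C; C ⊕ C = 0.
P[3]: D(K, B) = 4; 4 ⊕ 3 = 7.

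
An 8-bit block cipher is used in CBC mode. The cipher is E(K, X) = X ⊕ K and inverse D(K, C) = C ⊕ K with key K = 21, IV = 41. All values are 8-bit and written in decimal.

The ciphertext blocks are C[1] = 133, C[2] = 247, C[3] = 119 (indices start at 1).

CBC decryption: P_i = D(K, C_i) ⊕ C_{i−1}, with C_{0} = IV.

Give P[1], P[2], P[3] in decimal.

P[1]: D(K, 133) = 144; 144 ⊕ 41 = 185.
P[2]: D(K, 247) = 226; 226 ⊕ 133 = 103.
P[3]: D(K, 119) = 98; 98 ⊕ 247 = 149.

P[1] = 185, P[2] = 103, P[3] = 149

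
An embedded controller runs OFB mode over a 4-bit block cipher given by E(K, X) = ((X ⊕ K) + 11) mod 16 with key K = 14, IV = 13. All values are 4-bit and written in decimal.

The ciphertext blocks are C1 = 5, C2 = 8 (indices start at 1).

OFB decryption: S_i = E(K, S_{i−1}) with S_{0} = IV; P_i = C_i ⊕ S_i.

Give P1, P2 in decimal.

P1: S = E(K, 13) = 14; 5 ⊕ 14 = 11.
P2: S = E(K, 14) = 11; 8 ⊕ 11 = 3.

P1 = 11, P2 = 3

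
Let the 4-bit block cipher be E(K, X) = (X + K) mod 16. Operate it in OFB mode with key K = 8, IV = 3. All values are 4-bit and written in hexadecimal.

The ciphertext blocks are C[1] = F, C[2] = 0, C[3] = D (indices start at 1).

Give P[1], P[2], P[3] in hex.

OFB decryption: S_i = E(K, S_{i−1}) with S_{0} = IV; P_i = C_i ⊕ S_i.
P[1]: S = E(K, 3) = B; F ⊕ B = 4.
P[2]: S = E(K, B) = 3; 0 ⊕ 3 = 3.
P[3]: S = E(K, 3) = B; D ⊕ B = 6.

P[1] = 4, P[2] = 3, P[3] = 6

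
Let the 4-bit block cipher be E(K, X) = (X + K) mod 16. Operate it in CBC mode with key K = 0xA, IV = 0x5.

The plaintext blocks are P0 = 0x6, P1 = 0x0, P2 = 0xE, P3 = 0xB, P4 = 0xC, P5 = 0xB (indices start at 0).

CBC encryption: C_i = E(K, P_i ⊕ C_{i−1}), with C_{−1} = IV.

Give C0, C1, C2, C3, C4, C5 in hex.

C0: P0 ⊕ 0x5 = 0x3; E(K, 0x3) = 0xD.
C1: P1 ⊕ 0xD = 0xD; E(K, 0xD) = 0x7.
C2: P2 ⊕ 0x7 = 0x9; E(K, 0x9) = 0x3.
C3: P3 ⊕ 0x3 = 0x8; E(K, 0x8) = 0x2.
C4: P4 ⊕ 0x2 = 0xE; E(K, 0xE) = 0x8.
C5: P5 ⊕ 0x8 = 0x3; E(K, 0x3) = 0xD.

C0 = 0xD, C1 = 0x7, C2 = 0x3, C3 = 0x2, C4 = 0x8, C5 = 0xD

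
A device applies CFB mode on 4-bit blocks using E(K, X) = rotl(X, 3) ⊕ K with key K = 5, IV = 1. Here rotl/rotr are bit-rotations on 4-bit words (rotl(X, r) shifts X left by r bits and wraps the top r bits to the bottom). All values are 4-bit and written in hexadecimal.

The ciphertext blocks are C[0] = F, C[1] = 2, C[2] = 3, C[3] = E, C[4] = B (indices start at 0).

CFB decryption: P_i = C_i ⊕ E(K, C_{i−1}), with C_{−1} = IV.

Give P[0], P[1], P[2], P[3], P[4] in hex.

P[0] = 2, P[1] = 8, P[2] = 7, P[3] = 2, P[4] = 9

P[0]: E(K, 1) = D; F ⊕ D = 2.
P[1]: E(K, F) = A; 2 ⊕ A = 8.
P[2]: E(K, 2) = 4; 3 ⊕ 4 = 7.
P[3]: E(K, 3) = C; E ⊕ C = 2.
P[4]: E(K, E) = 2; B ⊕ 2 = 9.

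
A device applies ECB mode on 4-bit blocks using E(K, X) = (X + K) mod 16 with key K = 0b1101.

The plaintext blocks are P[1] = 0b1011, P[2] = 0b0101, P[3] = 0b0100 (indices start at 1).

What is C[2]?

C[2] = 0b0010

ECB encryption: C_i = E(K, P_i).
C[2]: E(K, 0b0101) = 0b0010.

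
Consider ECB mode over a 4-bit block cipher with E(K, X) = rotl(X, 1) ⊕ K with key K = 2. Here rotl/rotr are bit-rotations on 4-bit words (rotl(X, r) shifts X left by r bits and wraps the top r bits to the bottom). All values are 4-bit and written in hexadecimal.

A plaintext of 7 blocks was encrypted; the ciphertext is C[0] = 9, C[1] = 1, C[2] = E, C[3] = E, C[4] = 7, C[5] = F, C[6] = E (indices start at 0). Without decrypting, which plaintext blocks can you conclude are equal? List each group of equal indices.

P[2] = P[3] = P[6]

ECB encrypts each block independently with the same key, so equal ciphertext blocks imply equal plaintext blocks.
C[2] = C[3] = C[6] = E, so P[2] = P[3] = P[6].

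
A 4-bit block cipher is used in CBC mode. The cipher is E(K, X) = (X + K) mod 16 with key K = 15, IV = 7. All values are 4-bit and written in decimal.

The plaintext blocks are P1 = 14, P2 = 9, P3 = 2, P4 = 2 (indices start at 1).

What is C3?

C3 = 1

CBC encryption: C_i = E(K, P_i ⊕ C_{i−1}), with C_{0} = IV.
C1: P1 ⊕ 7 = 9; E(K, 9) = 8.
C2: P2 ⊕ 8 = 1; E(K, 1) = 0.
C3: P3 ⊕ 0 = 2; E(K, 2) = 1.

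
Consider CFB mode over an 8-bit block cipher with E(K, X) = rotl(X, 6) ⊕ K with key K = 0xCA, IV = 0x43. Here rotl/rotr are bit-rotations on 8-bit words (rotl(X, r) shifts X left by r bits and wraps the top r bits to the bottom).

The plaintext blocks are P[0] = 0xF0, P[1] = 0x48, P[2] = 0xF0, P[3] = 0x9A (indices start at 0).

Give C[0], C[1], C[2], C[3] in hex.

C[0] = 0xEA, C[1] = 0x38, C[2] = 0x34, C[3] = 0x5D

CFB encryption: C_i = P_i ⊕ E(K, C_{i−1}), with C_{−1} = IV.
C[0]: E(K, 0x43) = 0x1A; 0xF0 ⊕ 0x1A = 0xEA.
C[1]: E(K, 0xEA) = 0x70; 0x48 ⊕ 0x70 = 0x38.
C[2]: E(K, 0x38) = 0xC4; 0xF0 ⊕ 0xC4 = 0x34.
C[3]: E(K, 0x34) = 0xC7; 0x9A ⊕ 0xC7 = 0x5D.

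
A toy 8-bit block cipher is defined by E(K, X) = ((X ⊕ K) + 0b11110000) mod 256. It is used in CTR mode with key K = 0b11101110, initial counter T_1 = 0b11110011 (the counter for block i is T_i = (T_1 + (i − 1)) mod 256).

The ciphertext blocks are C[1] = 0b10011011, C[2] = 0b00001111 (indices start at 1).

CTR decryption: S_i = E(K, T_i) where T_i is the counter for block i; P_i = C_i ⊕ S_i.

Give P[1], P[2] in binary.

P[1]: T = 0b11110011, S = E(K, T) = 0b00001101; 0b10011011 ⊕ 0b00001101 = 0b10010110.
P[2]: T = 0b11110100, S = E(K, T) = 0b00001010; 0b00001111 ⊕ 0b00001010 = 0b00000101.

P[1] = 0b10010110, P[2] = 0b00000101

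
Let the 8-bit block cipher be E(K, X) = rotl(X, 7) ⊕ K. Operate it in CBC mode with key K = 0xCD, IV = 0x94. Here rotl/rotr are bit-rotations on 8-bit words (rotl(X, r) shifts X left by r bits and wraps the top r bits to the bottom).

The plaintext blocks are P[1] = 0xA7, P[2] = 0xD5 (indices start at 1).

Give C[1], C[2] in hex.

C[1] = 0x54, C[2] = 0x0D

CBC encryption: C_i = E(K, P_i ⊕ C_{i−1}), with C_{0} = IV.
C[1]: P[1] ⊕ 0x94 = 0x33; E(K, 0x33) = 0x54.
C[2]: P[2] ⊕ 0x54 = 0x81; E(K, 0x81) = 0x0D.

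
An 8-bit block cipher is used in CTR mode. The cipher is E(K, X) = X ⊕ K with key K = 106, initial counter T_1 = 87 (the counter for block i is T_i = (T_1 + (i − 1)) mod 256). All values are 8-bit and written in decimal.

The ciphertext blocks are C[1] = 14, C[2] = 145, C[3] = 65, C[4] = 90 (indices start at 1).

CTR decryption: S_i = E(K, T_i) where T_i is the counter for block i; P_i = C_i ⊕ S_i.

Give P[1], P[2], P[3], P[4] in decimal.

P[1]: T = 87, S = E(K, T) = 61; 14 ⊕ 61 = 51.
P[2]: T = 88, S = E(K, T) = 50; 145 ⊕ 50 = 163.
P[3]: T = 89, S = E(K, T) = 51; 65 ⊕ 51 = 114.
P[4]: T = 90, S = E(K, T) = 48; 90 ⊕ 48 = 106.

P[1] = 51, P[2] = 163, P[3] = 114, P[4] = 106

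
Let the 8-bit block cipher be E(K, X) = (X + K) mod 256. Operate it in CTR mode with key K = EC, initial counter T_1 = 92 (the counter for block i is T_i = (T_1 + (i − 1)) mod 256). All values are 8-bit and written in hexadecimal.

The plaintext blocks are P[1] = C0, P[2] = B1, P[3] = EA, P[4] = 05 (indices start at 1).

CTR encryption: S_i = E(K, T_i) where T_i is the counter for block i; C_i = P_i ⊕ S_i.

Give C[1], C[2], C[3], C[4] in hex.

C[1]: T = 92, S = E(K, T) = 7E; C0 ⊕ 7E = BE.
C[2]: T = 93, S = E(K, T) = 7F; B1 ⊕ 7F = CE.
C[3]: T = 94, S = E(K, T) = 80; EA ⊕ 80 = 6A.
C[4]: T = 95, S = E(K, T) = 81; 05 ⊕ 81 = 84.

C[1] = BE, C[2] = CE, C[3] = 6A, C[4] = 84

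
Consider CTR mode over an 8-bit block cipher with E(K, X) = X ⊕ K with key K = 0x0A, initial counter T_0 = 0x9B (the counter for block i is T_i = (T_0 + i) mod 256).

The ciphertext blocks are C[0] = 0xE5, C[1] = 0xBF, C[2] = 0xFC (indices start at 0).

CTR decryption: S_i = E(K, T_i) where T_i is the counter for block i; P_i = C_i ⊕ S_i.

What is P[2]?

P[2]: T = 0x9D, S = E(K, T) = 0x97; 0xFC ⊕ 0x97 = 0x6B.

P[2] = 0x6B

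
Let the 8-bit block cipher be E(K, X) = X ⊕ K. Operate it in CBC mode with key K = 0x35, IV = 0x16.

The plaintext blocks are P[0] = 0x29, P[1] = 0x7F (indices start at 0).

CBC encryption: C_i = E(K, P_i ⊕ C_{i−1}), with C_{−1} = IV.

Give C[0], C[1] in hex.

C[0] = 0x0A, C[1] = 0x40

C[0]: P[0] ⊕ 0x16 = 0x3F; E(K, 0x3F) = 0x0A.
C[1]: P[1] ⊕ 0x0A = 0x75; E(K, 0x75) = 0x40.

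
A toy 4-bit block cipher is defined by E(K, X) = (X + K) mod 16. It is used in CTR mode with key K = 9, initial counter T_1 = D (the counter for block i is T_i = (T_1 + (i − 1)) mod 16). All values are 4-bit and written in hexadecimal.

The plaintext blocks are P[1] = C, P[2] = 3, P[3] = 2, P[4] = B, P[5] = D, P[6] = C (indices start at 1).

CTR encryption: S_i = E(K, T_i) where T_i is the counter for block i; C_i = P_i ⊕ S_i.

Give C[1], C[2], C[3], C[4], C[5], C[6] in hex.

C[1] = A, C[2] = 4, C[3] = A, C[4] = 2, C[5] = 7, C[6] = 7

C[1]: T = D, S = E(K, T) = 6; C ⊕ 6 = A.
C[2]: T = E, S = E(K, T) = 7; 3 ⊕ 7 = 4.
C[3]: T = F, S = E(K, T) = 8; 2 ⊕ 8 = A.
C[4]: T = 0, S = E(K, T) = 9; B ⊕ 9 = 2.
C[5]: T = 1, S = E(K, T) = A; D ⊕ A = 7.
C[6]: T = 2, S = E(K, T) = B; C ⊕ B = 7.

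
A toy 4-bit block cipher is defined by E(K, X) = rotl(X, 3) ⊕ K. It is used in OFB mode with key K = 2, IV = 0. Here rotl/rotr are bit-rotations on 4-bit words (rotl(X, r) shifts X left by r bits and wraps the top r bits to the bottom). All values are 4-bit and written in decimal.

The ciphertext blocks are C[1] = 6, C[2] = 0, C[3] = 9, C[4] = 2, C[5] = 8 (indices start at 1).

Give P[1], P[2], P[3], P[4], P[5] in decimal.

P[1] = 4, P[2] = 3, P[3] = 2, P[4] = 13, P[5] = 5

OFB decryption: S_i = E(K, S_{i−1}) with S_{0} = IV; P_i = C_i ⊕ S_i.
P[1]: S = E(K, 0) = 2; 6 ⊕ 2 = 4.
P[2]: S = E(K, 2) = 3; 0 ⊕ 3 = 3.
P[3]: S = E(K, 3) = 11; 9 ⊕ 11 = 2.
P[4]: S = E(K, 11) = 15; 2 ⊕ 15 = 13.
P[5]: S = E(K, 15) = 13; 8 ⊕ 13 = 5.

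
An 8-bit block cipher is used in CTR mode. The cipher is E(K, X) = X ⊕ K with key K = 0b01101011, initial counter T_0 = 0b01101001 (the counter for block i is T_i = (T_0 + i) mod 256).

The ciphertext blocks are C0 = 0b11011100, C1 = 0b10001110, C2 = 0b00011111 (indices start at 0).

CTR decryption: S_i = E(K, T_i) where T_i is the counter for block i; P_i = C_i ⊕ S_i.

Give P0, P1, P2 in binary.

P0 = 0b11011110, P1 = 0b10001111, P2 = 0b00011111

P0: T = 0b01101001, S = E(K, T) = 0b00000010; 0b11011100 ⊕ 0b00000010 = 0b11011110.
P1: T = 0b01101010, S = E(K, T) = 0b00000001; 0b10001110 ⊕ 0b00000001 = 0b10001111.
P2: T = 0b01101011, S = E(K, T) = 0b00000000; 0b00011111 ⊕ 0b00000000 = 0b00011111.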